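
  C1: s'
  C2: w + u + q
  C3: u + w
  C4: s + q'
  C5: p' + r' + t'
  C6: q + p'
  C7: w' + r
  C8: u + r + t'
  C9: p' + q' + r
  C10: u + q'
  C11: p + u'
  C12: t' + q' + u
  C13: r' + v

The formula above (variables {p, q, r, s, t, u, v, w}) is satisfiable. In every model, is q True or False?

Suppose q = 1.
From the singleton clause (s'), s = 0.
Now (s) is unsatisfied and unit — conflict.
So every satisfying assignment has q = False.

False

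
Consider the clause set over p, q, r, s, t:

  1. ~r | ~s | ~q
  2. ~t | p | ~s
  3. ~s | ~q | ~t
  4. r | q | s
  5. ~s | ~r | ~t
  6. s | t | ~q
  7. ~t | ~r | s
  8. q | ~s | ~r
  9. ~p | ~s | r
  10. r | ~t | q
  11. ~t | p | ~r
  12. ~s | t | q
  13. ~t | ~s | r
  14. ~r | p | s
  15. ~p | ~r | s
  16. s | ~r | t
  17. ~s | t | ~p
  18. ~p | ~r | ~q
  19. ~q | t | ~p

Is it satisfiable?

Satisfiable

Try r = 0.
Try q = 1.
Try s = 1.
The clause (~t) is unit, so t = 0.
The clause (~p) is unit, so p = 0.
This assignment satisfies each clause.
A satisfying assignment: p=0; q=1; r=0; s=1; t=0.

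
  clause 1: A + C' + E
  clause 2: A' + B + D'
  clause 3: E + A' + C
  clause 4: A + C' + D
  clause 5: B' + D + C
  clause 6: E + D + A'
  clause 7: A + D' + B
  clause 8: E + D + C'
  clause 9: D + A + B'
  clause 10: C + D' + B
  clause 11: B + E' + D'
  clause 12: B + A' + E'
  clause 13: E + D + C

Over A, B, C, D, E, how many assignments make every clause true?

There are 2^5 = 32 truth assignments over (A, B, C, D, E).
Split on D. With D = 1, the clauses containing D are satisfied and D' drops from the rest; 6 of the 2^4 = 16 assignments to the other variables satisfy what remains.
With D = 0, by the same count on the reduced clause set, 2 assignments work.
(One model: A=F, B=F, C=F, D=F, E=T.)
Total: 6 + 2 = 8.

8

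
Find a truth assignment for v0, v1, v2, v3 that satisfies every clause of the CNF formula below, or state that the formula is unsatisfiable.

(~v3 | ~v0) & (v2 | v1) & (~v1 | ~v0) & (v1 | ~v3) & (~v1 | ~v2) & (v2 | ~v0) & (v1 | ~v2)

v0: 0, v1: 1, v2: 0, v3: 0

Branch on v3: set v3 = 0.
Branch on v2: set v2 = 0.
(v1) alone gives v1 = 1.
(~v0) alone gives v0 = 0.
Every clause now holds.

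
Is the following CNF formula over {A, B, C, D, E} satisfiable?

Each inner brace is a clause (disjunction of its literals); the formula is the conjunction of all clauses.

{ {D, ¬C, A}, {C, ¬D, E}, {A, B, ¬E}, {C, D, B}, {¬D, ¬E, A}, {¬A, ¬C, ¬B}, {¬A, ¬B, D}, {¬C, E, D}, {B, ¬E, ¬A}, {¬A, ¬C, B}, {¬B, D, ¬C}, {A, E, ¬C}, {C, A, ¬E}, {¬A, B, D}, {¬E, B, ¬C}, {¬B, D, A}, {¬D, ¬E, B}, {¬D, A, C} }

Try D = True.
Try C = False.
The clause (E) is unit, so E = True.
The clause (A) is unit, so A = True.
The clause (B) is unit, so B = True.
All clauses are satisfied.
A satisfying assignment: A=True; B=True; C=False; D=True; E=True.

Yes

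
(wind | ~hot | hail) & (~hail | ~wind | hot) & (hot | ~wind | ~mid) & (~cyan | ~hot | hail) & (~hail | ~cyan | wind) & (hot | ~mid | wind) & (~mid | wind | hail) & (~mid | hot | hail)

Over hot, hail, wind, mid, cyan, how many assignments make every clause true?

There are 2^5 = 32 truth assignments over (hot, hail, wind, mid, cyan).
Split on cyan. With cyan = 1, the clauses containing cyan are satisfied and ~cyan drops from the rest; 4 of the 2^4 = 16 assignments to the other variables satisfy what remains.
With cyan = 0, by the same count on the reduced clause set, 9 assignments work.
(One model: hot=F, hail=F, wind=F, mid=F, cyan=F.)
Total: 4 + 9 = 13.

13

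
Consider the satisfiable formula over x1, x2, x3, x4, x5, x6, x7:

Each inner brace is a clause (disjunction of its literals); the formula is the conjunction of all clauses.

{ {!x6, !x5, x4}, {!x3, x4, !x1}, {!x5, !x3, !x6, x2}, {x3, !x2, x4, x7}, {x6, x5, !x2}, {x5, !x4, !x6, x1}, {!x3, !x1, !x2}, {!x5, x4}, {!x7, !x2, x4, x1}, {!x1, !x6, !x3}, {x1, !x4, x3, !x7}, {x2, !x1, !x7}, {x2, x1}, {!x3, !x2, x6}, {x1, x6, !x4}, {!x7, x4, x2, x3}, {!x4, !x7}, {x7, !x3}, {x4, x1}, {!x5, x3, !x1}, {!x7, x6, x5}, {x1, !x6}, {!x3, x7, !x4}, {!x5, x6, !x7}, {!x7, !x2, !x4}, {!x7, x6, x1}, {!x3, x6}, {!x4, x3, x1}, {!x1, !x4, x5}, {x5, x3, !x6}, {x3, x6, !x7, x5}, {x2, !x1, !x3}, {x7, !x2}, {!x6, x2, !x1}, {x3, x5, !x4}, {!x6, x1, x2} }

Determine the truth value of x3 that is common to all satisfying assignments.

False

Suppose x3 = true.
The clause (x7) is unit, so x7 = true.
The clause (!x4) is unit, so x4 = false.
The clause (!x1) is unit, so x1 = false.
But (x1) is also a unit clause — contradiction.
So every satisfying assignment has x3 = False.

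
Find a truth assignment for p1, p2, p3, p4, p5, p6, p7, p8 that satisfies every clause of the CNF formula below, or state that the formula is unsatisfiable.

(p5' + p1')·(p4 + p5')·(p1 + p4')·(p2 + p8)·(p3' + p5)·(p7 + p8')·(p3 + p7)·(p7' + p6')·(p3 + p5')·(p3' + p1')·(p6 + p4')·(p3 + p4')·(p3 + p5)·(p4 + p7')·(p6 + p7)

Branch on p5: set p5 = 0.
The clause (p3') is unit, so p3 = 0.
But (p3) is also a unit clause — contradiction.
So p5 must be the other value — set p5 = 1.
The clause (p1') is unit, so p1 = 0.
The clause (p4) is unit, so p4 = 1.
But (p4') is also a unit clause — contradiction.
Either choice for p5 ends in contradiction.

UNSATISFIABLE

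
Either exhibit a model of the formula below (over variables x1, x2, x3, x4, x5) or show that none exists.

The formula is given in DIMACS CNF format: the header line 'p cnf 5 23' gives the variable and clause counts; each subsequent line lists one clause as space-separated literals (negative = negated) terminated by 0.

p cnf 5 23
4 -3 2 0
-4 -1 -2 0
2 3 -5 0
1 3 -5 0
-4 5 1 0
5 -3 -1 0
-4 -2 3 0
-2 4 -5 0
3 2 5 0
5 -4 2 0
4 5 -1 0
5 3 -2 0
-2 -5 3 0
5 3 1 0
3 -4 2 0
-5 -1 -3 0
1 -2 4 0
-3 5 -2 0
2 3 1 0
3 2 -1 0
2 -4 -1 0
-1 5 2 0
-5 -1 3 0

Branch on x4: set x4 = True.
Branch on x1: set x1 = False.
From the singleton clause (x5), x5 = True.
From the singleton clause (x3), x3 = True.
All clauses hold; x2 can take either value.

x1: False,  x2: True,  x3: True,  x4: True,  x5: True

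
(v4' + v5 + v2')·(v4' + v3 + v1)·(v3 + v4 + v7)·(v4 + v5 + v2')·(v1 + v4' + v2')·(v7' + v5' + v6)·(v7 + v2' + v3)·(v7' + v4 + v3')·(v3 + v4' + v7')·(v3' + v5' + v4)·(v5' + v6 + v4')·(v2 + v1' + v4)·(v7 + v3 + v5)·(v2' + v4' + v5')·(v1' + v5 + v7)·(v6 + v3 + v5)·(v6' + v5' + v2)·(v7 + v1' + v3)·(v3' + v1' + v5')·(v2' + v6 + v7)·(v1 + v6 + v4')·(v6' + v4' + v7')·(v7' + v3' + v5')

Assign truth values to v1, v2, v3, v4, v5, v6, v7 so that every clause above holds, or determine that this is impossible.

Branch on v4: set v4 = 0.
Branch on v3: set v3 = 0.
Unit clause (v7) forces v7 = 1.
Branch on v5: set v5 = 1.
Unit clause (v6) forces v6 = 1.
Unit clause (v2) forces v2 = 1.
All clauses hold; v1 can take either value.

v1 ↦ 1, v2 ↦ 1, v3 ↦ 0, v4 ↦ 0, v5 ↦ 1, v6 ↦ 1, v7 ↦ 1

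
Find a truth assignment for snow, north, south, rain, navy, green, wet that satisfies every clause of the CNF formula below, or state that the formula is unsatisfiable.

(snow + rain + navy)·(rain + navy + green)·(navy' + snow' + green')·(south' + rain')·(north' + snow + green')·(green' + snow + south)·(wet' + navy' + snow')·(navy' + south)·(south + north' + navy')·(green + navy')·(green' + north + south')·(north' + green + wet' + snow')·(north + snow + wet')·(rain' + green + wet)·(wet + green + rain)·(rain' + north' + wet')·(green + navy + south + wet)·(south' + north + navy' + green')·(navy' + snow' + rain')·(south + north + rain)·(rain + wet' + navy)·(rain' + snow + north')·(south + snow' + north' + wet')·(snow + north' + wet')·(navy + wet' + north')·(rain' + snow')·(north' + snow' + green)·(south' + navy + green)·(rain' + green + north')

snow=1,  north=1,  south=1,  rain=0,  navy=0,  green=1,  wet=0

Try south = 1.
From the singleton clause (rain'), rain = 0.
Try snow = 1.
Try navy = 0.
From the singleton clause (green), green = 1.
From the singleton clause (north), north = 1.
From the singleton clause (wet'), wet = 0.
All clauses are satisfied.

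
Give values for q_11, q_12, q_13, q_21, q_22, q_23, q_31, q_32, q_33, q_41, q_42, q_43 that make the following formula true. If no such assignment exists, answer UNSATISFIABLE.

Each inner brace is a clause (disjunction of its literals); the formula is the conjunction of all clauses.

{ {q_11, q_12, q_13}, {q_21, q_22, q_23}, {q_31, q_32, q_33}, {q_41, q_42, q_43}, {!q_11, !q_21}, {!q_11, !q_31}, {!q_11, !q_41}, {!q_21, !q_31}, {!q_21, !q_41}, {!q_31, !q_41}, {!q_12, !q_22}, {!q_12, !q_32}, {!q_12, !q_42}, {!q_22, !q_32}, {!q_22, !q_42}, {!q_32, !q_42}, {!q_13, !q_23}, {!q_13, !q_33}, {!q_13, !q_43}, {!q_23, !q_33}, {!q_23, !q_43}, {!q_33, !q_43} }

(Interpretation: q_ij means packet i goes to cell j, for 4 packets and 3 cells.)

UNSATISFIABLE

Try q_11 = false.
Try q_12 = true.
Unit clause (!q_22) forces q_22 = false.
Unit clause (!q_32) forces q_32 = false.
Unit clause (!q_42) forces q_42 = false.
Try q_21 = true.
Unit clause (!q_31) forces q_31 = false.
Unit clause (q_33) forces q_33 = true.
Unit clause (!q_41) forces q_41 = false.
Unit clause (q_43) forces q_43 = true.
That conflicts with the unit clause (!q_43).
So q_21 must be the other value — set q_21 = false.
Unit clause (q_23) forces q_23 = true.
Unit clause (!q_13) forces q_13 = false.
Unit clause (!q_33) forces q_33 = false.
Unit clause (q_31) forces q_31 = true.
Unit clause (!q_41) forces q_41 = false.
Unit clause (q_43) forces q_43 = true.
That conflicts with the unit clause (!q_43).
Neither q_21 = true nor q_21 = false works.
So q_12 must be the other value — set q_12 = false.
Unit clause (q_13) forces q_13 = true.
Unit clause (!q_23) forces q_23 = false.
Unit clause (!q_33) forces q_33 = false.
Unit clause (!q_43) forces q_43 = false.
Try q_21 = true.
Unit clause (!q_31) forces q_31 = false.
Unit clause (q_32) forces q_32 = true.
Unit clause (!q_41) forces q_41 = false.
Unit clause (q_42) forces q_42 = true.
That conflicts with the unit clause (!q_42).
So q_21 must be the other value — set q_21 = false.
Unit clause (q_22) forces q_22 = true.
Unit clause (!q_32) forces q_32 = false.
Unit clause (q_31) forces q_31 = true.
Unit clause (!q_41) forces q_41 = false.
Unit clause (q_42) forces q_42 = true.
That conflicts with the unit clause (!q_42).
Neither q_21 = true nor q_21 = false works.
Neither q_12 = true nor q_12 = false works.
So q_11 must be the other value — set q_11 = true.
Unit clause (!q_21) forces q_21 = false.
Unit clause (!q_31) forces q_31 = false.
Unit clause (!q_41) forces q_41 = false.
Try q_22 = true.
Unit clause (!q_12) forces q_12 = false.
Unit clause (!q_32) forces q_32 = false.
Unit clause (q_33) forces q_33 = true.
Unit clause (!q_42) forces q_42 = false.
Unit clause (q_43) forces q_43 = true.
That conflicts with the unit clause (!q_43).
So q_22 must be the other value — set q_22 = false.
Unit clause (q_23) forces q_23 = true.
Unit clause (!q_13) forces q_13 = false.
Unit clause (!q_33) forces q_33 = false.
Unit clause (q_32) forces q_32 = true.
Unit clause (!q_12) forces q_12 = false.
Unit clause (!q_42) forces q_42 = false.
Unit clause (q_43) forces q_43 = true.
That conflicts with the unit clause (!q_43).
Neither q_22 = true nor q_22 = false works.
Neither q_11 = true nor q_11 = false works.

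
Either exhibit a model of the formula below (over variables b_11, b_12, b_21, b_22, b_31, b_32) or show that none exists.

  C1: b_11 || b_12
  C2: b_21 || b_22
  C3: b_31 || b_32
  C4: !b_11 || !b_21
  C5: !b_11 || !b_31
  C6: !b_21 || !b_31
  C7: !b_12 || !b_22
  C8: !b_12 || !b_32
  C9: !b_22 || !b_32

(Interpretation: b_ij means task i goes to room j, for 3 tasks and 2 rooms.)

UNSATISFIABLE

Case b_11 = true:
The clause (!b_21) is unit, so b_21 = false.
The clause (b_22) is unit, so b_22 = true.
The clause (!b_31) is unit, so b_31 = false.
The clause (b_32) is unit, so b_32 = true.
Now (!b_32) is unsatisfied and unit — conflict.
Undo b_11 and try b_11 = false.
The clause (b_12) is unit, so b_12 = true.
The clause (!b_22) is unit, so b_22 = false.
The clause (b_21) is unit, so b_21 = true.
The clause (!b_31) is unit, so b_31 = false.
The clause (b_32) is unit, so b_32 = true.
Now (!b_32) is unsatisfied and unit — conflict.
Either choice for b_11 ends in contradiction.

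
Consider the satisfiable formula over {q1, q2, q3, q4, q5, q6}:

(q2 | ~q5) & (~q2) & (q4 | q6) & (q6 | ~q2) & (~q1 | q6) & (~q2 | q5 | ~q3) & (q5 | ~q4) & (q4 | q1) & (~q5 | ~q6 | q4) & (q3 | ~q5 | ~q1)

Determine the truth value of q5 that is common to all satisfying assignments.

Suppose q5 = 1.
(q2) alone gives q2 = 1.
But (~q2) is also a unit clause — contradiction.
So every satisfying assignment has q5 = False.

False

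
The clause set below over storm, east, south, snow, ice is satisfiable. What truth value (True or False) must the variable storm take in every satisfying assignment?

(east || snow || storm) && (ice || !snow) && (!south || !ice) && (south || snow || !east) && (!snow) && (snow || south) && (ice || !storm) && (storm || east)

False

Suppose storm = true.
(!snow) alone gives snow = false.
(south) alone gives south = true.
(!ice) alone gives ice = false.
That conflicts with the unit clause (ice).
So every satisfying assignment has storm = False.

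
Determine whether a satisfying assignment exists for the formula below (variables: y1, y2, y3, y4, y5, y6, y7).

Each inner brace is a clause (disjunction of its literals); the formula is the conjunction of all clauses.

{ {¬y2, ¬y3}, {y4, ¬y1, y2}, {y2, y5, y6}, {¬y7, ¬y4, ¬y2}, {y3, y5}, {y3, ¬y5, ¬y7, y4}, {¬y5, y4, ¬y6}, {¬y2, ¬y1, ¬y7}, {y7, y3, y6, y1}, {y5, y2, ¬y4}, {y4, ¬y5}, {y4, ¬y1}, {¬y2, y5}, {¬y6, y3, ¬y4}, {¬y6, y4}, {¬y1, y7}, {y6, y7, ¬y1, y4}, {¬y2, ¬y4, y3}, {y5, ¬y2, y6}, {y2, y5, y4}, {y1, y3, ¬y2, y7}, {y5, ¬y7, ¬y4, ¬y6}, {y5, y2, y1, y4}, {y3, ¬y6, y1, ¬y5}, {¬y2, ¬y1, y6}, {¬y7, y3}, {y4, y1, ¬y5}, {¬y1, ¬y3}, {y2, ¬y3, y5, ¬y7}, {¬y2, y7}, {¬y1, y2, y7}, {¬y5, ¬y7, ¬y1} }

Yes, satisfiable

Case y2 = False:
Case y4 = True:
From the singleton clause (y5), y5 = True.
Case y6 = False:
Case y1 = False:
Case y7 = True:
From the singleton clause (y3), y3 = True.
Every clause now holds.
A satisfying assignment: y1: False,  y2: False,  y3: True,  y4: True,  y5: True,  y6: False,  y7: True.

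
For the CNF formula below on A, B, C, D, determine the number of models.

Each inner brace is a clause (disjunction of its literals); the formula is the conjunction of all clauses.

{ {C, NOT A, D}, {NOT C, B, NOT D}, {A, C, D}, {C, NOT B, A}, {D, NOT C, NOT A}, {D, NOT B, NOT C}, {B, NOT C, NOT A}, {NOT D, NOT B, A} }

There are 2^4 = 16 truth assignments over (A, B, C, D).
Check each against the 8 clauses (columns in the order A, B, C, D):
  F F F F  ✗ fails (A OR C OR D)
  F F F T  ✓ satisfies all
  F F T F  ✓ satisfies all
  F F T T  ✗ fails (NOT C OR B OR NOT D)
  F T F F  ✗ fails (A OR C OR D)
  F T F T  ✗ fails (C OR NOT B OR A)
  F T T F  ✗ fails (D OR NOT B OR NOT C)
  F T T T  ✗ fails (NOT D OR NOT B OR A)
  T F F F  ✗ fails (C OR NOT A OR D)
  T F F T  ✓ satisfies all
  T F T F  ✗ fails (D OR NOT C OR NOT A)
  T F T T  ✗ fails (NOT C OR B OR NOT D)
  T T F F  ✗ fails (C OR NOT A OR D)
  T T F T  ✓ satisfies all
  T T T F  ✗ fails (D OR NOT C OR NOT A)
  T T T T  ✓ satisfies all
5 of the 16 rows are models.

5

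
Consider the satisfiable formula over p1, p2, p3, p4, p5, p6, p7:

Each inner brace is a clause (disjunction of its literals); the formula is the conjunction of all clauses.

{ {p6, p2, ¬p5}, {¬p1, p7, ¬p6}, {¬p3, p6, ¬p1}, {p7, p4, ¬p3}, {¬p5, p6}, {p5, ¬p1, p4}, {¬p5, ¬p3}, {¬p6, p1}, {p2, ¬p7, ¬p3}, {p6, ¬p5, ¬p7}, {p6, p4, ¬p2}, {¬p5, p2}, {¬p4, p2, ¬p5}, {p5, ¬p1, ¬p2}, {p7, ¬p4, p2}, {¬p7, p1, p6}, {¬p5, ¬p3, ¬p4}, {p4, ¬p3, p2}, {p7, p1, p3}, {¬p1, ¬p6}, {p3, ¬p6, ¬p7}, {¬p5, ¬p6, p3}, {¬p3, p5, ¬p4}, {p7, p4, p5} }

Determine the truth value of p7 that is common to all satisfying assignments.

True

Suppose p7 = False.
Branch on p1: set p1 = False.
From the singleton clause (¬p6), p6 = False.
From the singleton clause (¬p5), p5 = False.
From the singleton clause (p3), p3 = True.
From the singleton clause (p4), p4 = True.
But (¬p4) is also a unit clause — contradiction.
Backtrack on p1: now try p1 = True.
From the singleton clause (¬p6), p6 = False.
From the singleton clause (¬p3), p3 = False.
From the singleton clause (¬p5), p5 = False.
From the singleton clause (p4), p4 = True.
From the singleton clause (¬p2), p2 = False.
But (p2) is also a unit clause — contradiction.
Either choice for p1 ends in contradiction.
So every satisfying assignment has p7 = True.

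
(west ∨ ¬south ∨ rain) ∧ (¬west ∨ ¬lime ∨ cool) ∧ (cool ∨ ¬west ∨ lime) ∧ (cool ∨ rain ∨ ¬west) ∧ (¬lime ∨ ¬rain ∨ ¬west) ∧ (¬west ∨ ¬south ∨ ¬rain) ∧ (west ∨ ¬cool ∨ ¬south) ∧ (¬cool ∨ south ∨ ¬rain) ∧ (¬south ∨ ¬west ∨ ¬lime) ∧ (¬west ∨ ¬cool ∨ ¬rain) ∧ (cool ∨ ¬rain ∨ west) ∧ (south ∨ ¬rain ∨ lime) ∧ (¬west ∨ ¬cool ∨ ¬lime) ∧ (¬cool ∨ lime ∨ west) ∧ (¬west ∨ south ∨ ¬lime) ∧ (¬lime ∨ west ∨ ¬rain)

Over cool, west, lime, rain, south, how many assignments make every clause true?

5

There are 2^5 = 32 truth assignments over (cool, west, lime, rain, south).
Split on rain. With rain = True, the clauses containing rain are satisfied and ¬rain drops from the rest; 0 of the 2^4 = 16 assignments to the other variables satisfy what remains.
With rain = False, by the same count on the reduced clause set, 5 assignments work.
Total: 0 + 5 = 5.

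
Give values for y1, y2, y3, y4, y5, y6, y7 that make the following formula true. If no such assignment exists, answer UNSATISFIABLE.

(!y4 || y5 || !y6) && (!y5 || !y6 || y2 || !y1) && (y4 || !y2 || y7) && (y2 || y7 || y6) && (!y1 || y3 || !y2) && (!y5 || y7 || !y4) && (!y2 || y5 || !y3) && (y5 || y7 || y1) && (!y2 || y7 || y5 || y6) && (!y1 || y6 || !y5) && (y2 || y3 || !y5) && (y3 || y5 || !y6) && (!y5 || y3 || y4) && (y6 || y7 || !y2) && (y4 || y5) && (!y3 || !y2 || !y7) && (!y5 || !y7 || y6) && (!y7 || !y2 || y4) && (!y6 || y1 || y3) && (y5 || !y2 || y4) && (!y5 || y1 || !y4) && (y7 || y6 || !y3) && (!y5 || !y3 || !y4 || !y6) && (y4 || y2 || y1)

y1 ↦ true,  y2 ↦ false,  y3 ↦ false,  y4 ↦ true,  y5 ↦ false,  y6 ↦ false,  y7 ↦ true

Try y4 = true.
Try y5 = false.
The clause (!y6) is unit, so y6 = false.
Try y2 = false.
The clause (y7) is unit, so y7 = true.
Every clause is now satisfied; y1, y3 are unconstrained.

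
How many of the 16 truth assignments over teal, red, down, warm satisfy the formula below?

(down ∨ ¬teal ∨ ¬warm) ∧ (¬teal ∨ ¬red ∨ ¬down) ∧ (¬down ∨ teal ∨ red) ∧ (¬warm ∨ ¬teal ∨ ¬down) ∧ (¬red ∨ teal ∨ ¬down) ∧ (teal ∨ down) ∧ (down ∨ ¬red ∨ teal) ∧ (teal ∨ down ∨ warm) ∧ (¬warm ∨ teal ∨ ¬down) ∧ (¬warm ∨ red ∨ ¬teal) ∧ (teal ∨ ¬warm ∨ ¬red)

There are 2^4 = 16 truth assignments over (teal, red, down, warm).
Check each against the 11 clauses (columns in the order teal, red, down, warm):
  F F F F  ✗ fails (teal ∨ down)
  F F F T  ✗ fails (teal ∨ down)
  F F T F  ✗ fails (¬down ∨ teal ∨ red)
  F F T T  ✗ fails (¬down ∨ teal ∨ red)
  F T F F  ✗ fails (teal ∨ down)
  F T F T  ✗ fails (teal ∨ down)
  F T T F  ✗ fails (¬red ∨ teal ∨ ¬down)
  F T T T  ✗ fails (¬red ∨ teal ∨ ¬down)
  T F F F  ✓ satisfies all
  T F F T  ✗ fails (down ∨ ¬teal ∨ ¬warm)
  T F T F  ✓ satisfies all
  T F T T  ✗ fails (¬warm ∨ ¬teal ∨ ¬down)
  T T F F  ✓ satisfies all
  T T F T  ✗ fails (down ∨ ¬teal ∨ ¬warm)
  T T T F  ✗ fails (¬teal ∨ ¬red ∨ ¬down)
  T T T T  ✗ fails (¬teal ∨ ¬red ∨ ¬down)
3 of the 16 rows are models.

3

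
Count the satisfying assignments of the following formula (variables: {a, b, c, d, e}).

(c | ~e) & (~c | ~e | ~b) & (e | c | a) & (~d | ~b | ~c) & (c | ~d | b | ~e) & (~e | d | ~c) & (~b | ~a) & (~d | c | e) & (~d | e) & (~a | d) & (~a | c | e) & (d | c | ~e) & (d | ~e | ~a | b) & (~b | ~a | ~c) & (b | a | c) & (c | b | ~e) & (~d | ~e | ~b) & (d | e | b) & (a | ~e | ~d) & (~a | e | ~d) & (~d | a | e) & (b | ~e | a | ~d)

There are 2^5 = 32 truth assignments over (a, b, c, d, e).
Split on a. With a = 1, the clauses containing a are satisfied and ~a drops from the rest; 1 of the 2^4 = 16 assignments to the other variables satisfy what remains.
With a = 0, by the same count on the reduced clause set, 1 assignment works.
Total: 1 + 1 = 2.

2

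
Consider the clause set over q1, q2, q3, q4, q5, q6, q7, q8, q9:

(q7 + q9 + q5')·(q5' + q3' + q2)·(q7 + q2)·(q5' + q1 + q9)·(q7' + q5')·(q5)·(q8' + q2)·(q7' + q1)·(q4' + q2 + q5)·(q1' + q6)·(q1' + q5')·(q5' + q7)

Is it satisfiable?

No

(q5) alone gives q5 = 1.
(q7') alone gives q7 = 0.
Now (q7) is unsatisfied and unit — conflict.
No assignment satisfies every clause.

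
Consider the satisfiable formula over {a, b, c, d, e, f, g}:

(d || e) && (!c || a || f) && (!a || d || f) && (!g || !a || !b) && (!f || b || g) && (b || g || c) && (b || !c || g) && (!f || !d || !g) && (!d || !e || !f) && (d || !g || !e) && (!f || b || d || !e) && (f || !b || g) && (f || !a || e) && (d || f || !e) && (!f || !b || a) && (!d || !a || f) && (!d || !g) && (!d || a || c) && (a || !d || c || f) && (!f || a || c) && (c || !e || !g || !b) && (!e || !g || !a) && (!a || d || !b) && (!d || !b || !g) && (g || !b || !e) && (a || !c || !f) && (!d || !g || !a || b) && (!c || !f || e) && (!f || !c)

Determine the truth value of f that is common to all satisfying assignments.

Suppose f = false.
Branch on d: set d = true.
Unit clause (!a) forces a = false.
Unit clause (!c) forces c = false.
Now (c) is unsatisfied and unit — conflict.
That branch fails; take d = false instead.
Unit clause (e) forces e = true.
Now (!e) is unsatisfied and unit — conflict.
Both values of d lead to a conflict.
So every satisfying assignment has f = True.

True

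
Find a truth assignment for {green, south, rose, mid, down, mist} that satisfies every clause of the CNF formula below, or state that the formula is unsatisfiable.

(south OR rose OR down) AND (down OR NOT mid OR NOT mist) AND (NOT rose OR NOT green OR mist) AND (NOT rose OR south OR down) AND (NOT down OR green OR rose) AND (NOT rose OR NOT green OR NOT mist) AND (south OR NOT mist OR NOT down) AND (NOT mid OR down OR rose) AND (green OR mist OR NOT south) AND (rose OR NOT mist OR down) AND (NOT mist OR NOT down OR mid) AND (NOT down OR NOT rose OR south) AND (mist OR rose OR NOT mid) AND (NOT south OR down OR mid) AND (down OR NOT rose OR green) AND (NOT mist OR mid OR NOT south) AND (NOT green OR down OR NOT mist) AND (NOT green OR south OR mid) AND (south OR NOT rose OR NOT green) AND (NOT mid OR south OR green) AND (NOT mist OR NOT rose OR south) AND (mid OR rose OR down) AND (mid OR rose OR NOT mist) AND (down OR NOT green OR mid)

Try south = true.
Try green = true.
Try rose = false.
Try mid = true.
(down) alone gives down = true.
(mist) alone gives mist = true.
Every clause now holds.

green ↦ true; south ↦ true; rose ↦ false; mid ↦ true; down ↦ true; mist ↦ true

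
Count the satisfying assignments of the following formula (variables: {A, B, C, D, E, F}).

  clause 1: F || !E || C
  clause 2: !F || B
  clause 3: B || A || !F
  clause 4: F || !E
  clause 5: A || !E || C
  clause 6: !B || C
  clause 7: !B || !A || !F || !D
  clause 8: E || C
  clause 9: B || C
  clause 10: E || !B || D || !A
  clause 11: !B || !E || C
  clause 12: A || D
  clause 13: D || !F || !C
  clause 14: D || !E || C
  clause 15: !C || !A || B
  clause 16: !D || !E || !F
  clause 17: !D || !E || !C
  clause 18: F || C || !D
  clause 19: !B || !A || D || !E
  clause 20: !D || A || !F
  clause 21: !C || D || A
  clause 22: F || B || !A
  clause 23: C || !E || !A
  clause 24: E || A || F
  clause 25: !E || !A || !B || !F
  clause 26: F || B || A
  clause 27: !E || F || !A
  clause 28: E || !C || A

There are 2^6 = 64 truth assignments over (A, B, C, D, E, F).
Split on E. With E = true, the clauses containing E are satisfied and !E drops from the rest; 0 of the 2^5 = 32 assignments to the other variables satisfy what remains.
With E = false, by the same count on the reduced clause set, 1 assignment works.
(One model: A=T, B=T, C=T, D=T, E=F, F=F.)
Total: 0 + 1 = 1.

1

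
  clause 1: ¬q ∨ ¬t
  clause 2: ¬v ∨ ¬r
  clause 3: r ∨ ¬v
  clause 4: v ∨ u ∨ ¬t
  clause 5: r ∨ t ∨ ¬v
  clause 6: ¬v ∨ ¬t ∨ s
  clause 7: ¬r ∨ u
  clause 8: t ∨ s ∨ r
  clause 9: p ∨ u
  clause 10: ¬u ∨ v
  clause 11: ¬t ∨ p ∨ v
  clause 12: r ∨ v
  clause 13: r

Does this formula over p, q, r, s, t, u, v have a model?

Unsatisfiable

(r) alone gives r = True.
(¬v) alone gives v = False.
(u) alone gives u = True.
But (¬u) is also a unit clause — contradiction.
No assignment satisfies every clause.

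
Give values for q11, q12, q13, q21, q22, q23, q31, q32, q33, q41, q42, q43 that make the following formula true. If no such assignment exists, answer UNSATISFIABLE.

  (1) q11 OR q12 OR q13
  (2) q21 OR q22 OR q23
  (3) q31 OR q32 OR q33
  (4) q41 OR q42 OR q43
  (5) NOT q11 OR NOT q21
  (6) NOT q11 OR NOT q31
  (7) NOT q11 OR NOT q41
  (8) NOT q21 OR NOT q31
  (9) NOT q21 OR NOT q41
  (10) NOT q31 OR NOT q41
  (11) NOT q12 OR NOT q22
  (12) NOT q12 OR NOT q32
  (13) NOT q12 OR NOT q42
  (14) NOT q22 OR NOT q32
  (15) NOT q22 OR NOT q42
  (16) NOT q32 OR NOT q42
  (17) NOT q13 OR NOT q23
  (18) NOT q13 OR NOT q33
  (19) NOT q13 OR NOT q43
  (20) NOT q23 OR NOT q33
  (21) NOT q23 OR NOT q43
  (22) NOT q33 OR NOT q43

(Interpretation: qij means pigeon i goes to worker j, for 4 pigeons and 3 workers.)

UNSATISFIABLE

Case q11 = false:
Case q12 = true:
Unit clause (NOT q22) forces q22 = false.
Unit clause (NOT q32) forces q32 = false.
Unit clause (NOT q42) forces q42 = false.
Case q21 = true:
Unit clause (NOT q31) forces q31 = false.
Unit clause (q33) forces q33 = true.
Unit clause (NOT q41) forces q41 = false.
Unit clause (q43) forces q43 = true.
That conflicts with the unit clause (NOT q43).
Backtrack on q21: now try q21 = false.
Unit clause (q23) forces q23 = true.
Unit clause (NOT q13) forces q13 = false.
Unit clause (NOT q33) forces q33 = false.
Unit clause (q31) forces q31 = true.
Unit clause (NOT q41) forces q41 = false.
Unit clause (q43) forces q43 = true.
That conflicts with the unit clause (NOT q43).
Both values of q21 lead to a conflict.
Backtrack on q12: now try q12 = false.
Unit clause (q13) forces q13 = true.
Unit clause (NOT q23) forces q23 = false.
Unit clause (NOT q33) forces q33 = false.
Unit clause (NOT q43) forces q43 = false.
Case q21 = true:
Unit clause (NOT q31) forces q31 = false.
Unit clause (q32) forces q32 = true.
Unit clause (NOT q41) forces q41 = false.
Unit clause (q42) forces q42 = true.
That conflicts with the unit clause (NOT q42).
Backtrack on q21: now try q21 = false.
Unit clause (q22) forces q22 = true.
Unit clause (NOT q32) forces q32 = false.
Unit clause (q31) forces q31 = true.
Unit clause (NOT q41) forces q41 = false.
Unit clause (q42) forces q42 = true.
That conflicts with the unit clause (NOT q42).
Both values of q21 lead to a conflict.
Both values of q12 lead to a conflict.
Backtrack on q11: now try q11 = true.
Unit clause (NOT q21) forces q21 = false.
Unit clause (NOT q31) forces q31 = false.
Unit clause (NOT q41) forces q41 = false.
Case q22 = true:
Unit clause (NOT q12) forces q12 = false.
Unit clause (NOT q32) forces q32 = false.
Unit clause (q33) forces q33 = true.
Unit clause (NOT q42) forces q42 = false.
Unit clause (q43) forces q43 = true.
That conflicts with the unit clause (NOT q43).
Backtrack on q22: now try q22 = false.
Unit clause (q23) forces q23 = true.
Unit clause (NOT q13) forces q13 = false.
Unit clause (NOT q33) forces q33 = false.
Unit clause (q32) forces q32 = true.
Unit clause (NOT q12) forces q12 = false.
Unit clause (NOT q42) forces q42 = false.
Unit clause (q43) forces q43 = true.
That conflicts with the unit clause (NOT q43).
Both values of q22 lead to a conflict.
Both values of q11 lead to a conflict.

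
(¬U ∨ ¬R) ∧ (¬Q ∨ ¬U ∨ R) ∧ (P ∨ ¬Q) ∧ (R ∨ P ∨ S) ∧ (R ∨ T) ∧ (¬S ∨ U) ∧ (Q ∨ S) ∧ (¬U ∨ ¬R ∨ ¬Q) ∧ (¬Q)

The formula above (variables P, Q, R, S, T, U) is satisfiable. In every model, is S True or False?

Suppose S = False.
Unit clause (Q) forces Q = True.
But (¬Q) is also a unit clause — contradiction.
So every satisfying assignment has S = True.

True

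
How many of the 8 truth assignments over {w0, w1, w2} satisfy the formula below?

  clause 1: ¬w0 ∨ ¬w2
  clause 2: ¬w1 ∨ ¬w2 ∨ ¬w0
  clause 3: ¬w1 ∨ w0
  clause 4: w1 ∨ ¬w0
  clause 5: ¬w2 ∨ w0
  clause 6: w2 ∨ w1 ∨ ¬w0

2

There are 2^3 = 8 truth assignments over (w0, w1, w2).
Check each against the 6 clauses (columns in the order w0, w1, w2):
  F F F  ✓ satisfies all
  F F T  ✗ fails (¬w2 ∨ w0)
  F T F  ✗ fails (¬w1 ∨ w0)
  F T T  ✗ fails (¬w1 ∨ w0)
  T F F  ✗ fails (w1 ∨ ¬w0)
  T F T  ✗ fails (¬w0 ∨ ¬w2)
  T T F  ✓ satisfies all
  T T T  ✗ fails (¬w0 ∨ ¬w2)
2 of the 8 rows are models.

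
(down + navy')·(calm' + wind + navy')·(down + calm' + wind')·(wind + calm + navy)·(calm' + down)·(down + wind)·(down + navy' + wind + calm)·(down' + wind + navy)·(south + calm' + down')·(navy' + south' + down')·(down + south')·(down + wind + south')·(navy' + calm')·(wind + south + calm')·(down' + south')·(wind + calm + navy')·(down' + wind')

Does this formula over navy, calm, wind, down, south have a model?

Yes

Suppose down = 0.
The clause (navy') is unit, so navy = 0.
The clause (calm') is unit, so calm = 0.
The clause (wind) is unit, so wind = 1.
The clause (south') is unit, so south = 0.
All clauses are satisfied.
A satisfying assignment: navy ↦ 0, calm ↦ 0, wind ↦ 1, down ↦ 0, south ↦ 0.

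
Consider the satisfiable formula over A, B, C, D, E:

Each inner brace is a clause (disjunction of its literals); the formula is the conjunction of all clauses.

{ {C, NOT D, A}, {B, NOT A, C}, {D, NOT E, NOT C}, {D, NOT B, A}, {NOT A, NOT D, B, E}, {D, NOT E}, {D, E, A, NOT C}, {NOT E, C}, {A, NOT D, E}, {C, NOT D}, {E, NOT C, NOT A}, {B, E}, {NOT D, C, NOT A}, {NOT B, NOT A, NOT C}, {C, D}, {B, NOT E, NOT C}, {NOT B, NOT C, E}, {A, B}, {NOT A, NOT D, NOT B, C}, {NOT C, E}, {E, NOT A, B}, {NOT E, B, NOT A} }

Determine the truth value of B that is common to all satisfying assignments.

Suppose B = false.
Unit clause (E) forces E = true.
Unit clause (D) forces D = true.
Unit clause (C) forces C = true.
That conflicts with the unit clause (NOT C).
So every satisfying assignment has B = True.

True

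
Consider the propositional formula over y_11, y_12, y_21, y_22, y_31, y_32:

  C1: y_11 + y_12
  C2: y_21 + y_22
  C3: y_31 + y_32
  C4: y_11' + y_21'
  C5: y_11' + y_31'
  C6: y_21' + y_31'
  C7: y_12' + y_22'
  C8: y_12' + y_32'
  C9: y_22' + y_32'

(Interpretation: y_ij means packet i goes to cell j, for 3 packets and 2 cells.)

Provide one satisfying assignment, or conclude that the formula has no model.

UNSATISFIABLE

Case y_11 = 1:
(y_21') alone gives y_21 = 0.
(y_22) alone gives y_22 = 1.
(y_31') alone gives y_31 = 0.
(y_32) alone gives y_32 = 1.
That conflicts with the unit clause (y_32').
So y_11 must be the other value — set y_11 = 0.
(y_12) alone gives y_12 = 1.
(y_22') alone gives y_22 = 0.
(y_21) alone gives y_21 = 1.
(y_31') alone gives y_31 = 0.
(y_32) alone gives y_32 = 1.
That conflicts with the unit clause (y_32').
Neither y_11 = 1 nor y_11 = 0 works.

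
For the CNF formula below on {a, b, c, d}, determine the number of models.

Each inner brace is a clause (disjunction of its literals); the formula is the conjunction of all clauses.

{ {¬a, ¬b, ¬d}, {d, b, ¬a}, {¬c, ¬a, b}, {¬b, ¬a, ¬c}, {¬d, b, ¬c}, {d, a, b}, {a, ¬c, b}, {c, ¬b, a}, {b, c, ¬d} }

3

There are 2^4 = 16 truth assignments over (a, b, c, d).
Check each against the 9 clauses (columns in the order a, b, c, d):
  F F F F  ✗ fails (d ∨ a ∨ b)
  F F F T  ✗ fails (b ∨ c ∨ ¬d)
  F F T F  ✗ fails (d ∨ a ∨ b)
  F F T T  ✗ fails (¬d ∨ b ∨ ¬c)
  F T F F  ✗ fails (c ∨ ¬b ∨ a)
  F T F T  ✗ fails (c ∨ ¬b ∨ a)
  F T T F  ✓ satisfies all
  F T T T  ✓ satisfies all
  T F F F  ✗ fails (d ∨ b ∨ ¬a)
  T F F T  ✗ fails (b ∨ c ∨ ¬d)
  T F T F  ✗ fails (d ∨ b ∨ ¬a)
  T F T T  ✗ fails (¬c ∨ ¬a ∨ b)
  T T F F  ✓ satisfies all
  T T F T  ✗ fails (¬a ∨ ¬b ∨ ¬d)
  T T T F  ✗ fails (¬b ∨ ¬a ∨ ¬c)
  T T T T  ✗ fails (¬a ∨ ¬b ∨ ¬d)
3 of the 16 rows are models.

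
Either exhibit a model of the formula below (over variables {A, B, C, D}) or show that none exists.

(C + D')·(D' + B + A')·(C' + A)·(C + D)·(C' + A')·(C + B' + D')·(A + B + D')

UNSATISFIABLE

Suppose C = 1.
(A) alone gives A = 1.
Now (A') is unsatisfied and unit — conflict.
Backtrack on C: now try C = 0.
(D') alone gives D = 0.
Now (D) is unsatisfied and unit — conflict.
Both values of C lead to a conflict.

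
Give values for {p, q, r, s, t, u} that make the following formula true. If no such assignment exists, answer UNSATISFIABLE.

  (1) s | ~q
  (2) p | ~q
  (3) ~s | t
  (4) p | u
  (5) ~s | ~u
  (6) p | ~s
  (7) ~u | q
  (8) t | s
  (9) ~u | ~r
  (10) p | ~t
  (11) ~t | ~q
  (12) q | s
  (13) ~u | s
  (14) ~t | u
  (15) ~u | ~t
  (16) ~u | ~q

UNSATISFIABLE

Case s = 1:
From the singleton clause (t), t = 1.
From the singleton clause (~u), u = 0.
But (u) is also a unit clause — contradiction.
Undo s and try s = 0.
From the singleton clause (~q), q = 0.
But (q) is also a unit clause — contradiction.
Either choice for s ends in contradiction.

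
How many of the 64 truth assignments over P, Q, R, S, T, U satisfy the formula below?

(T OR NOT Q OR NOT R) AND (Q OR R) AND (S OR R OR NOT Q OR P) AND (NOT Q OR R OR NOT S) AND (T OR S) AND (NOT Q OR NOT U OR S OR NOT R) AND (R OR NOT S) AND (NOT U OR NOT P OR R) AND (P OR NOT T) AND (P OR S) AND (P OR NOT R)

10

There are 2^6 = 64 truth assignments over (P, Q, R, S, T, U).
Split on S. With S = true, the clauses containing S are satisfied and NOT S drops from the rest; 6 of the 2^5 = 32 assignments to the other variables satisfy what remains.
With S = false, by the same count on the reduced clause set, 4 assignments work.
Total: 6 + 4 = 10.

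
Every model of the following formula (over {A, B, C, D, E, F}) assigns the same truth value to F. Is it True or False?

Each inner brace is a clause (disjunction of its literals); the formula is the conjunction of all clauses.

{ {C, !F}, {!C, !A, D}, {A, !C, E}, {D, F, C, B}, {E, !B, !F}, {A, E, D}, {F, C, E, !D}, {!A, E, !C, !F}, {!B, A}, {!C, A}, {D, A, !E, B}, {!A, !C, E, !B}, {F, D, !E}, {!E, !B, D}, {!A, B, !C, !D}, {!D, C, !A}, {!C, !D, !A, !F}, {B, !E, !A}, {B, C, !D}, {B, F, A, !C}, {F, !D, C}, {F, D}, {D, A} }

False

Suppose F = true.
The clause (C) is unit, so C = true.
The clause (A) is unit, so A = true.
The clause (D) is unit, so D = true.
Now (!D) is unsatisfied and unit — conflict.
So every satisfying assignment has F = False.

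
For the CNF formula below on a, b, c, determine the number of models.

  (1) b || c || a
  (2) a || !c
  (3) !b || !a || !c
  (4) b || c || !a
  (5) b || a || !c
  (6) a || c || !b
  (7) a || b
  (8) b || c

There are 2^3 = 8 truth assignments over (a, b, c).
Check each against the 8 clauses (columns in the order a, b, c):
  F F F  ✗ fails (b || c || a)
  F F T  ✗ fails (a || !c)
  F T F  ✗ fails (a || c || !b)
  F T T  ✗ fails (a || !c)
  T F F  ✗ fails (b || c || !a)
  T F T  ✓ satisfies all
  T T F  ✓ satisfies all
  T T T  ✗ fails (!b || !a || !c)
2 of the 8 rows are models.

2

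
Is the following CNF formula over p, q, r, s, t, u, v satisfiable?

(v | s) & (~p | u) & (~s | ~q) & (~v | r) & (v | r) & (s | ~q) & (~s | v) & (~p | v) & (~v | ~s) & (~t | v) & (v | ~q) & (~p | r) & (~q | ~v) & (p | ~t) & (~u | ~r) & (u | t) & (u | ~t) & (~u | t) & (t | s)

Try v = 1.
From the singleton clause (r), r = 1.
From the singleton clause (~s), s = 0.
From the singleton clause (~q), q = 0.
From the singleton clause (~u), u = 0.
From the singleton clause (~p), p = 0.
From the singleton clause (~t), t = 0.
Now (t) is unsatisfied and unit — conflict.
So v must be the other value — set v = 0.
From the singleton clause (s), s = 1.
Now (~s) is unsatisfied and unit — conflict.
Either choice for v ends in contradiction.
No assignment satisfies every clause.

No, unsatisfiable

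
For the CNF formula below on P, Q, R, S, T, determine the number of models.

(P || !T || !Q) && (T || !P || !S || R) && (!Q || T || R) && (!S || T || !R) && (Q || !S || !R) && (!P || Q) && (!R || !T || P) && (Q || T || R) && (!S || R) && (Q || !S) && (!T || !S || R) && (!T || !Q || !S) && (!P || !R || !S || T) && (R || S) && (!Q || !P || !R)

There are 2^5 = 32 truth assignments over (P, Q, R, S, T).
Split on P. With P = true, the clauses containing P are satisfied and !P drops from the rest; 0 of the 2^4 = 16 assignments to the other variables satisfy what remains.
With P = false, by the same count on the reduced clause set, 2 assignments work.
Total: 0 + 2 = 2.

2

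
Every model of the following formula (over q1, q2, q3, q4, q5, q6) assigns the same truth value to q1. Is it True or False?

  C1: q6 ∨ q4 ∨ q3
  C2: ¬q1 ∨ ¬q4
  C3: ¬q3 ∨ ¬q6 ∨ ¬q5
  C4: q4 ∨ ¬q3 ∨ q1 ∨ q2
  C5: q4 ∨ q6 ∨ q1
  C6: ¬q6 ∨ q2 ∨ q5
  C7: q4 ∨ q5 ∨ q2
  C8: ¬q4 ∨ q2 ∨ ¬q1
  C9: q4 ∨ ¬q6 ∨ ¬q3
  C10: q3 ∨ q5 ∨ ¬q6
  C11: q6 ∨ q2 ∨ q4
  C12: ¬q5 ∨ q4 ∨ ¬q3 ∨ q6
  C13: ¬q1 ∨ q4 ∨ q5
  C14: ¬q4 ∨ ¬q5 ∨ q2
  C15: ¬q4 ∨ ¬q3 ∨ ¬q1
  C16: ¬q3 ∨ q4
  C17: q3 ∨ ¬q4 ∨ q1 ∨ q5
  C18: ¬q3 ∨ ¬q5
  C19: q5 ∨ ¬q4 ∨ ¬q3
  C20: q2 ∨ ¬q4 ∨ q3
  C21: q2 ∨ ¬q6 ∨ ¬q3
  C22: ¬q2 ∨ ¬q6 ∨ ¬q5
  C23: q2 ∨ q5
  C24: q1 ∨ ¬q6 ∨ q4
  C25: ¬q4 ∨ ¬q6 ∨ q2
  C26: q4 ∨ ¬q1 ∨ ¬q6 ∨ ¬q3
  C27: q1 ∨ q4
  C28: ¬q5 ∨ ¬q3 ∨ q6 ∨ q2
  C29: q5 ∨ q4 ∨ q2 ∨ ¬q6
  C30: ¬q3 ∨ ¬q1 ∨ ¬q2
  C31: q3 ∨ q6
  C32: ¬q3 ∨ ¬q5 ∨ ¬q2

Suppose q1 = False.
Unit clause (q4) forces q4 = True.
Branch on q5: set q5 = False.
Unit clause (q3) forces q3 = True.
That conflicts with the unit clause (¬q3).
Undo q5 and try q5 = True.
Unit clause (q2) forces q2 = True.
Unit clause (¬q3) forces q3 = False.
Unit clause (¬q6) forces q6 = False.
That conflicts with the unit clause (q6).
Both values of q5 lead to a conflict.
So every satisfying assignment has q1 = True.

True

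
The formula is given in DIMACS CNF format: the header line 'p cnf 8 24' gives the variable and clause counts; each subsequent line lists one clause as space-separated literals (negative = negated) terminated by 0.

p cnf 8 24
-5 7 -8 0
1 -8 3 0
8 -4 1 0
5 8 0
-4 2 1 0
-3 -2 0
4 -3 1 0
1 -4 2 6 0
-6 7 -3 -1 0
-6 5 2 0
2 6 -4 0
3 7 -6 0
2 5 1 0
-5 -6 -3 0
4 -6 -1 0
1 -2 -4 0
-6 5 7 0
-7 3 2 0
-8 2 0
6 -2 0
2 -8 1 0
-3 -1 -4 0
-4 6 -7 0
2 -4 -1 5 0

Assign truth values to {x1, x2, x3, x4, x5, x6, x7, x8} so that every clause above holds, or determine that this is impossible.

x1 ↦ True,  x2 ↦ True,  x3 ↦ False,  x4 ↦ True,  x5 ↦ False,  x6 ↦ True,  x7 ↦ True,  x8 ↦ True

Case x5 = False:
(x8) alone gives x8 = True.
(x2) alone gives x2 = True.
(¬x3) alone gives x3 = False.
(x1) alone gives x1 = True.
(x6) alone gives x6 = True.
(x7) alone gives x7 = True.
(x4) alone gives x4 = True.
All clauses are satisfied.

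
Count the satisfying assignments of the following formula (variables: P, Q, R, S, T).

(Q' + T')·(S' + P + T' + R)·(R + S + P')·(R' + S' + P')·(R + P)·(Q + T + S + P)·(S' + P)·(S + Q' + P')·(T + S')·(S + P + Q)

There are 2^5 = 32 truth assignments over (P, Q, R, S, T).
Split on R. With R = 1, the clauses containing R are satisfied and R' drops from the rest; 3 of the 2^4 = 16 assignments to the other variables satisfy what remains.
With R = 0, by the same count on the reduced clause set, 1 assignment works.
(One model: P=F, Q=T, R=T, S=F, T=F.)
Total: 3 + 1 = 4.

4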